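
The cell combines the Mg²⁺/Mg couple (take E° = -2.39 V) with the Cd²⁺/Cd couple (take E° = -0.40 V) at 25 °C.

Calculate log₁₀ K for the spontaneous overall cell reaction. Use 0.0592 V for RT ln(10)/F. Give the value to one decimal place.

Cathode: Cd²⁺/Cd; anode: Mg²⁺/Mg. E°cell = +1.99 V, n = 2.
log K = nE°cell / 0.0592 = (2)(+1.99) / 0.0592 = 67.2.

67.2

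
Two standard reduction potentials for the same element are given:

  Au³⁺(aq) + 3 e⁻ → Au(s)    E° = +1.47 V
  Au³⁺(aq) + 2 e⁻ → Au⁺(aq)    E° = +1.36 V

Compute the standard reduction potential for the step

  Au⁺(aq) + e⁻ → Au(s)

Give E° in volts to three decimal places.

+1.690 V

Sequential free energies add, so n₃E°₃ = n₁E°₁ + n₂E°₂.
With n₃ = 3, and the known step contributing 2×(+1.36) V, the unknown satisfies 1·E° = 3×(+1.47) − 2×(+1.36) = +1.690.
E° = +1.690 / 1 = +1.690 V.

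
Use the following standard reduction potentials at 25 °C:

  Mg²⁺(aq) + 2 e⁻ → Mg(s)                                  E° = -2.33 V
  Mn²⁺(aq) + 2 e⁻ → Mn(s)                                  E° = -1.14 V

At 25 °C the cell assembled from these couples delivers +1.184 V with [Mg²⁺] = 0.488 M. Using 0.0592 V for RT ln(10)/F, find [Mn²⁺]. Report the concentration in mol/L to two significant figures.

Mn²⁺/Mn is the cathode, Mg²⁺/Mg the anode: E°cell = +1.19 V, n = 2.
Overall reaction: Mn²⁺(aq) + Mg(s) → Mn(s) + Mg²⁺(aq); Q = [Mg²⁺]^1/[Mn²⁺]^1.
From E = E° − (0.0592/n) log Q: log Q = (E° − E)·n/0.0592 = (+1.19 − (+1.184))·2/0.0592 = 0.2027.
So 1·log[Mn²⁺] = 1·log(0.488) − log Q = -0.3116 − (0.2027) = -0.5143; [Mn²⁺] = 10^(-0.5143) ≈ 0.31 M.

0.31 M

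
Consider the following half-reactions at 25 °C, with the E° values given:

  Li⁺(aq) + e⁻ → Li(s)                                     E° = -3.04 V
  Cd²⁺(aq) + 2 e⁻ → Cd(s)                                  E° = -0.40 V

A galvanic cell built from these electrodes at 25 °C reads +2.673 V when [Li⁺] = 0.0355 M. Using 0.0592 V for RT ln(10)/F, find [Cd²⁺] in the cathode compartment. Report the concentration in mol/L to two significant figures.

0.016 M

Cd²⁺/Cd is the cathode, Li⁺/Li the anode: E°cell = +2.64 V, n = 2.
Overall reaction: Cd²⁺(aq) + 2 Li(s) → Cd(s) + 2 Li⁺(aq); Q = [Li⁺]^2/[Cd²⁺]^1.
From E = E° − (0.0592/n) log Q: log Q = (E° − E)·n/0.0592 = (+2.64 − (+2.673))·2/0.0592 = -1.1149.
So 1·log[Cd²⁺] = 2·log(0.0355) − log Q = -2.8995 − (-1.1149) = -1.7846; [Cd²⁺] = 10^(-1.7846) ≈ 0.016 M.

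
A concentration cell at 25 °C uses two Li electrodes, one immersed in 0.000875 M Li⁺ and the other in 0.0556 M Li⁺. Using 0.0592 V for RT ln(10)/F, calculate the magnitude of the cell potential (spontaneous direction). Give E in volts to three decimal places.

For a concentration cell E°cell = 0. The 0.0556 M side is the cathode (reduction is favoured where [Li⁺] is higher).
With n = 1, E = −(0.0592/1) log([Li⁺]ₐₙ/[Li⁺]꜀ₐₜ) = −(0.0592/1) log(0.000875/0.0556) = −(0.0592/1)(-1.803) = +0.107 V.

+0.107 V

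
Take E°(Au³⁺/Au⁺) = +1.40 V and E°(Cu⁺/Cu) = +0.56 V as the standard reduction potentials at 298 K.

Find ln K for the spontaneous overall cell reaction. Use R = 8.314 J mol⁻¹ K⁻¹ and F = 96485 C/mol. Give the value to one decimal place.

Cathode: Au³⁺/Au⁺; anode: Cu⁺/Cu. E°cell = (+1.40) − (+0.56) = +0.84 V, with n = 2.
ΔG° = −nFE° = −RT ln K, so ln K = nFE°/(RT) = (2)(96485)(+0.84) / ((8.314)(298)) = 65.425.

65.4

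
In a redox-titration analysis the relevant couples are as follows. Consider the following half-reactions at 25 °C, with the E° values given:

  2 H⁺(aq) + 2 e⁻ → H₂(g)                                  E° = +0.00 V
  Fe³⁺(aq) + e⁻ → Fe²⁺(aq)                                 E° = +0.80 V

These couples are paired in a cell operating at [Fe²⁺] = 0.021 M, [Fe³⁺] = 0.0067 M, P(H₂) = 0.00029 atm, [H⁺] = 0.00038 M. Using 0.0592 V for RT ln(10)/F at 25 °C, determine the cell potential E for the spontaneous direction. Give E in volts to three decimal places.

+0.868 V

Fe³⁺/Fe²⁺ is the cathode (higher E°), H⁺/H₂ the anode: E°cell = +0.80 − (+0.00) = +0.80 V, n = 2.
Overall: 2 Fe³⁺(aq) + H₂(g) → 2 Fe²⁺(aq) + 2 H⁺(aq)
Q = [Fe²⁺]^2·[H⁺]^2 / ([Fe³⁺]^2·P(H₂)); log Q = -2.311.
E = E° − (0.0592/n) log Q = +0.80 − (0.0592/2)(-2.311) = +0.868 V.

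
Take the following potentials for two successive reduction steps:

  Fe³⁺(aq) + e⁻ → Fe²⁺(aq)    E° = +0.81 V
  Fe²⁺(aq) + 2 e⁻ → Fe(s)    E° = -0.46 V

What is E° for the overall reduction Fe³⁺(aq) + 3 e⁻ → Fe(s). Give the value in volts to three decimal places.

Since ΔG° = −nFE° is additive over sequential reductions, n₃E°₃ = n₁E°₁ + n₂E°₂.
E°₃ = (1×+0.81 + 2×-0.46) / 3 = (-0.110) / 3 = -0.037 V.
E° values themselves are not directly additive — weighting by electron count is essential.

-0.037 V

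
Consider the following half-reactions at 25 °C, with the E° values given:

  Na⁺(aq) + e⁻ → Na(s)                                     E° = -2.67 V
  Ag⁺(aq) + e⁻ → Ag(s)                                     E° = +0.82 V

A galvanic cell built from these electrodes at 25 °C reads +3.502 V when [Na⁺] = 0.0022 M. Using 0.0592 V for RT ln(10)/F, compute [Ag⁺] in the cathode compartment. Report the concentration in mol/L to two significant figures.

Ag⁺/Ag is the cathode, Na⁺/Na the anode: E°cell = +3.49 V, n = 1.
Overall reaction: Ag⁺(aq) + Na(s) → Ag(s) + Na⁺(aq); Q = [Na⁺]^1/[Ag⁺]^1.
From E = E° − (0.0592/n) log Q: log Q = (E° − E)·n/0.0592 = (+3.49 − (+3.502))·1/0.0592 = -0.2027.
So 1·log[Ag⁺] = 1·log(0.0022) − log Q = -2.6576 − (-0.2027) = -2.4549; [Ag⁺] = 10^(-2.4549) ≈ 0.0035 M.

0.0035 M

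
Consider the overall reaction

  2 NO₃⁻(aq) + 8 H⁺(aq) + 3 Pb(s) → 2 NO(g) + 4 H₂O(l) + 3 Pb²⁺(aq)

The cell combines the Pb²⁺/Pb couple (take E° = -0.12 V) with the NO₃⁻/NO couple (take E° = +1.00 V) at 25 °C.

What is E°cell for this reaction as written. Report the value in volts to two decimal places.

The NO₃⁻/NO couple has the higher reduction potential, so it is the cathode; Pb²⁺/Pb is oxidised at the anode.
E°cell = E°(cathode) − E°(anode) = (+1.00) − (-0.12) = +1.12 V.

+1.12 V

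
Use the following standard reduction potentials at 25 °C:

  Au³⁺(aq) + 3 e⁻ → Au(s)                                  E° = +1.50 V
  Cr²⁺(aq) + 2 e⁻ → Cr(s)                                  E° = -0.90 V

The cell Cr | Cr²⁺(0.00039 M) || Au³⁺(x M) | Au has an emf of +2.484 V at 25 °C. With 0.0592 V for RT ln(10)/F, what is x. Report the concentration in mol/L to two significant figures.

0.14 M

Au³⁺/Au is the cathode, Cr²⁺/Cr the anode: E°cell = +2.40 V, n = 6.
Overall reaction: 2 Au³⁺(aq) + 3 Cr(s) → 2 Au(s) + 3 Cr²⁺(aq); Q = [Cr²⁺]^3/[Au³⁺]^2.
From E = E° − (0.0592/n) log Q: log Q = (E° − E)·n/0.0592 = (+2.40 − (+2.484))·6/0.0592 = -8.5135.
So 2·log[Au³⁺] = 3·log(0.00039) − log Q = -10.2268 − (-8.5135) = -1.7133; log[Au³⁺] = -1.7133 / 2 = -0.8567; [Au³⁺] = 10^(-0.8567) ≈ 0.14 M.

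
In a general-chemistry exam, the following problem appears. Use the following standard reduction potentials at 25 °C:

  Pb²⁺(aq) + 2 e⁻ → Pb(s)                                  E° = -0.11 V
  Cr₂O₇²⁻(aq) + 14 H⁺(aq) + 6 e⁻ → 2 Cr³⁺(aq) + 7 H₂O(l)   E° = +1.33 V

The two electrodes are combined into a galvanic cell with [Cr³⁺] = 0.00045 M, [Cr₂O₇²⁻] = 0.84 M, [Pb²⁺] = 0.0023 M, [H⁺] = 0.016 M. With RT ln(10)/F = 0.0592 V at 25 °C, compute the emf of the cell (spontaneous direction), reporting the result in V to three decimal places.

+1.335 V

Cr₂O₇²⁻/Cr³⁺ is the cathode (higher E°), Pb²⁺/Pb the anode: E°cell = +1.33 − (-0.11) = +1.44 V, n = 6.
Overall: Cr₂O₇²⁻(aq) + 14 H⁺(aq) + 3 Pb(s) → 2 Cr³⁺(aq) + 7 H₂O(l) + 3 Pb²⁺(aq)
Q = [Cr³⁺]^2·[Pb²⁺]^3 / ([Cr₂O₇²⁻]·[H⁺]^14); log Q = 10.610.
E = E° − (0.0592/n) log Q = +1.44 − (0.0592/6)(10.610) = +1.335 V.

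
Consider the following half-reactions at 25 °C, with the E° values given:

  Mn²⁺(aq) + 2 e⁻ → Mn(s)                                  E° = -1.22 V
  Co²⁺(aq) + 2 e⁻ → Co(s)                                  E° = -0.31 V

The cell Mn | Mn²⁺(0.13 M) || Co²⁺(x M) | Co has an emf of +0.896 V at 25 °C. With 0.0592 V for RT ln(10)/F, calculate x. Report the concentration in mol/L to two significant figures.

0.044 M

Co²⁺/Co is the cathode, Mn²⁺/Mn the anode: E°cell = +0.91 V, n = 2.
Overall reaction: Co²⁺(aq) + Mn(s) → Co(s) + Mn²⁺(aq); Q = [Mn²⁺]^1/[Co²⁺]^1.
From E = E° − (0.0592/n) log Q: log Q = (E° − E)·n/0.0592 = (+0.91 − (+0.896))·2/0.0592 = 0.4730.
So 1·log[Co²⁺] = 1·log(0.13) − log Q = -0.8861 − (0.4730) = -1.3591; [Co²⁺] = 10^(-1.3591) ≈ 0.044 M.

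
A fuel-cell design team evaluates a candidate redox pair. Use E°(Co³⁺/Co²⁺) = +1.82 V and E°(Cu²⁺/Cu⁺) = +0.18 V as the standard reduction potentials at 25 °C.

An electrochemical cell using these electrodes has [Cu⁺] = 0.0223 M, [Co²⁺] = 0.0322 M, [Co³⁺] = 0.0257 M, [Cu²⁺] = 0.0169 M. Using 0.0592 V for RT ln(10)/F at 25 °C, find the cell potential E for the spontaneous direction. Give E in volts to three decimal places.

Co³⁺/Co²⁺ is the cathode (higher E°), Cu²⁺/Cu⁺ the anode: E°cell = +1.82 − (+0.18) = +1.64 V, n = 1.
Overall: Co³⁺(aq) + Cu⁺(aq) → Co²⁺(aq) + Cu²⁺(aq)
Q = [Co²⁺]·[Cu²⁺] / ([Co³⁺]·[Cu⁺]); log Q = -0.022.
E = E° − (0.0592/n) log Q = +1.64 − (0.0592/1)(-0.022) = +1.641 V.

+1.641 V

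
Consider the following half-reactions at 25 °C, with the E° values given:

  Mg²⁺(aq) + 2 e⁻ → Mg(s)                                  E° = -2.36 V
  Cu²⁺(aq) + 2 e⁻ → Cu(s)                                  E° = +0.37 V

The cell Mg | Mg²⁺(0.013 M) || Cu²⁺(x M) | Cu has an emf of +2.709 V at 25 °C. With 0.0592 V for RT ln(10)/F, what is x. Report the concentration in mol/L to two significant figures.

0.0025 M

Cu²⁺/Cu is the cathode, Mg²⁺/Mg the anode: E°cell = +2.73 V, n = 2.
Overall reaction: Cu²⁺(aq) + Mg(s) → Cu(s) + Mg²⁺(aq); Q = [Mg²⁺]^1/[Cu²⁺]^1.
From E = E° − (0.0592/n) log Q: log Q = (E° − E)·n/0.0592 = (+2.73 − (+2.709))·2/0.0592 = 0.7095.
So 1·log[Cu²⁺] = 1·log(0.013) − log Q = -1.8861 − (0.7095) = -2.5956; [Cu²⁺] = 10^(-2.5956) ≈ 0.0025 M.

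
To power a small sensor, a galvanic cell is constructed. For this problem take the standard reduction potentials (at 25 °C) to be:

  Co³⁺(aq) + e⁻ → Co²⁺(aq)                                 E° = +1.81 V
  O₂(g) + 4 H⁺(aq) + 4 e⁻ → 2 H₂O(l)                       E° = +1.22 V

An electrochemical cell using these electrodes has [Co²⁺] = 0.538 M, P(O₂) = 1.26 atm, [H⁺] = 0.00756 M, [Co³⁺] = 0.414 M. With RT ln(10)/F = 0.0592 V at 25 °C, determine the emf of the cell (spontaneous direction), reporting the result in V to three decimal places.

+0.707 V

Co³⁺/Co²⁺ is the cathode (higher E°), O₂/H₂O the anode: E°cell = +1.81 − (+1.22) = +0.59 V, n = 4.
Overall: 4 Co³⁺(aq) + 2 H₂O(l) → 4 Co²⁺(aq) + O₂(g) + 4 H⁺(aq)
Q = [Co²⁺]^4·P(O₂)·[H⁺]^4 / ([Co³⁺]^4); log Q = -7.930.
E = E° − (0.0592/n) log Q = +0.59 − (0.0592/4)(-7.930) = +0.707 V.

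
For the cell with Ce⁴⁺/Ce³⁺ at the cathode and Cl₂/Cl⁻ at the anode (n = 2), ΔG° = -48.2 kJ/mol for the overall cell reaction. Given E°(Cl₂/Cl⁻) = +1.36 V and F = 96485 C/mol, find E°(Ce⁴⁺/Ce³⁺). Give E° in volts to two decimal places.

E°cell = −ΔG°/(nF) = −(-48.2×10³)/((2)(96485)) = +0.250 V.
Since Ce⁴⁺/Ce³⁺ is the cathode and Cl₂/Cl⁻ the anode, E°cell = E°(Ce⁴⁺/Ce³⁺) − E°(Cl₂/Cl⁻).
So E°(Ce⁴⁺/Ce³⁺) = E°cell + E°(Cl₂/Cl⁻) = +0.250 + (+1.36) = +1.61 V.

+1.61 V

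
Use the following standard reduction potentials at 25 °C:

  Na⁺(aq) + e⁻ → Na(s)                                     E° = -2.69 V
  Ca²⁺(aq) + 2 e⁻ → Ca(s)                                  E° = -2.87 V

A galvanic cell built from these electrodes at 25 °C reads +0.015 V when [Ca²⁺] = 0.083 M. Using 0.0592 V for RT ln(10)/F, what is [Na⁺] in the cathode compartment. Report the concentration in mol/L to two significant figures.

0.00047 M

Na⁺/Na is the cathode, Ca²⁺/Ca the anode: E°cell = +0.18 V, n = 2.
Overall reaction: 2 Na⁺(aq) + Ca(s) → 2 Na(s) + Ca²⁺(aq); Q = [Ca²⁺]^1/[Na⁺]^2.
From E = E° − (0.0592/n) log Q: log Q = (E° − E)·n/0.0592 = (+0.18 − (+0.015))·2/0.0592 = 5.5743.
So 2·log[Na⁺] = 1·log(0.083) − log Q = -1.0809 − (5.5743) = -6.6552; log[Na⁺] = -6.6552 / 2 = -3.3276; [Na⁺] = 10^(-3.3276) ≈ 0.00047 M.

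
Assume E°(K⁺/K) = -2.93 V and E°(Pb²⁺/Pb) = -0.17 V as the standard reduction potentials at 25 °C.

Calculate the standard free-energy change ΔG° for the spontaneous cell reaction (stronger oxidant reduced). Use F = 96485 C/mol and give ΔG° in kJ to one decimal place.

Pb²⁺/Pb (E° = -0.17 V) is the cathode; K⁺/K (E° = -2.93 V) is the anode, so E°cell = +2.76 V.
Balancing electrons gives n = 2 (lcm of 2 and 1).
ΔG° = −nFE° = −(2)(96485)(+2.76) = -532,597 J = -532.6 kJ.

-532.6 kJ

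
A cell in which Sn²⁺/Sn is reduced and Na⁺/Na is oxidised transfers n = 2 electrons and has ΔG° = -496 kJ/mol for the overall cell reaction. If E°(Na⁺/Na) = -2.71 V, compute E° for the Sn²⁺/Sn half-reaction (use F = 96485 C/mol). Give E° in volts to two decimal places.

-0.14 V

E°cell = −ΔG°/(nF) = −(-496×10³)/((2)(96485)) = +2.570 V.
Since Sn²⁺/Sn is the cathode and Na⁺/Na the anode, E°cell = E°(Sn²⁺/Sn) − E°(Na⁺/Na).
So E°(Sn²⁺/Sn) = E°cell + E°(Na⁺/Na) = +2.570 + (-2.71) = -0.14 V.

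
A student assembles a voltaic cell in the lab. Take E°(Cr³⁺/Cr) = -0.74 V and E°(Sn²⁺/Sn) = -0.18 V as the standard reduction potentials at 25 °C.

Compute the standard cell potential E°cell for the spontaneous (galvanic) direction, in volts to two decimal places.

The Sn²⁺/Sn couple has the higher reduction potential, so it is the cathode; Cr³⁺/Cr is oxidised at the anode.
E°cell = E°(cathode) − E°(anode) = (-0.18) − (-0.74) = +0.56 V.

+0.56 V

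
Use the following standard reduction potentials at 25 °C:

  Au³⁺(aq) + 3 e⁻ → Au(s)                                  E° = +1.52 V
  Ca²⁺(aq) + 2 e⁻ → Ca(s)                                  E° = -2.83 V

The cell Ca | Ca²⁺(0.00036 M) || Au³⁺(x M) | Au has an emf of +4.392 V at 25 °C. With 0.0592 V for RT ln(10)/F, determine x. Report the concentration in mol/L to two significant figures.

0.00092 M

Au³⁺/Au is the cathode, Ca²⁺/Ca the anode: E°cell = +4.35 V, n = 6.
Overall reaction: 2 Au³⁺(aq) + 3 Ca(s) → 2 Au(s) + 3 Ca²⁺(aq); Q = [Ca²⁺]^3/[Au³⁺]^2.
From E = E° − (0.0592/n) log Q: log Q = (E° − E)·n/0.0592 = (+4.35 − (+4.392))·6/0.0592 = -4.2568.
So 2·log[Au³⁺] = 3·log(0.00036) − log Q = -10.3311 − (-4.2568) = -6.0743; log[Au³⁺] = -6.0743 / 2 = -3.0372; [Au³⁺] = 10^(-3.0372) ≈ 0.00092 M.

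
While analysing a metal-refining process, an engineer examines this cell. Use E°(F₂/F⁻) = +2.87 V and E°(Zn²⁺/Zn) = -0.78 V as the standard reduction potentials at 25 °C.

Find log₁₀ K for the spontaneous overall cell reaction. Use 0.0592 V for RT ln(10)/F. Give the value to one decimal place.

Cathode: F₂/F⁻; anode: Zn²⁺/Zn. E°cell = +3.65 V, n = 2.
log K = nE°cell / 0.0592 = (2)(+3.65) / 0.0592 = 123.3.

123.3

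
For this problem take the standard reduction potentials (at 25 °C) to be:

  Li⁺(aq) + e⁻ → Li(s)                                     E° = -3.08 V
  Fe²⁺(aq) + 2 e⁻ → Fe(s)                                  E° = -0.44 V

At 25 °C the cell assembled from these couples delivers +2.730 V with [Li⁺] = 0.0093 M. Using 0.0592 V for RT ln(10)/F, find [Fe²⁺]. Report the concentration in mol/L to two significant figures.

0.095 M

Fe²⁺/Fe is the cathode, Li⁺/Li the anode: E°cell = +2.64 V, n = 2.
Overall reaction: Fe²⁺(aq) + 2 Li(s) → Fe(s) + 2 Li⁺(aq); Q = [Li⁺]^2/[Fe²⁺]^1.
From E = E° − (0.0592/n) log Q: log Q = (E° − E)·n/0.0592 = (+2.64 − (+2.730))·2/0.0592 = -3.0405.
So 1·log[Fe²⁺] = 2·log(0.0093) − log Q = -4.0630 − (-3.0405) = -1.0225; [Fe²⁺] = 10^(-1.0225) ≈ 0.095 M.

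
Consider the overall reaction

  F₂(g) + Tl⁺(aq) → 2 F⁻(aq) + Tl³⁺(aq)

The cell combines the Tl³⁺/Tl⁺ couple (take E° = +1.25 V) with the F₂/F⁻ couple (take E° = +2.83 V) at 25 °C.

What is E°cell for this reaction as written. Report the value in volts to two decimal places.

+1.58 V

The F₂/F⁻ couple has the higher reduction potential, so it is the cathode; Tl³⁺/Tl⁺ is oxidised at the anode.
E°cell = E°(cathode) − E°(anode) = (+2.83) − (+1.25) = +1.58 V.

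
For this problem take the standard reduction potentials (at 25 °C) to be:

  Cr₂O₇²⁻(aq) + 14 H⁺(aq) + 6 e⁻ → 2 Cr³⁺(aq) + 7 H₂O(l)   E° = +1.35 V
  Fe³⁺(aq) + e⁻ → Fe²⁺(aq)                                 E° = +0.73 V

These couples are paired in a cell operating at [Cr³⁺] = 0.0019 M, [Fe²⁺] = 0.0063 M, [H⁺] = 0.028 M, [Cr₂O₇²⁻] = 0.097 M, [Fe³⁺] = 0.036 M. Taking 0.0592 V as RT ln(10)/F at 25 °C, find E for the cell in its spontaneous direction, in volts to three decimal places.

Cr₂O₇²⁻/Cr³⁺ is the cathode (higher E°), Fe³⁺/Fe²⁺ the anode: E°cell = +1.35 − (+0.73) = +0.62 V, n = 6.
Overall: Cr₂O₇²⁻(aq) + 14 H⁺(aq) + 6 Fe²⁺(aq) → 2 Cr³⁺(aq) + 7 H₂O(l) + 6 Fe³⁺(aq)
Q = [Cr³⁺]^2·[Fe³⁺]^6 / ([Cr₂O₇²⁻]·[H⁺]^14·[Fe²⁺]^6); log Q = 21.852.
E = E° − (0.0592/n) log Q = +0.62 − (0.0592/6)(21.852) = +0.404 V.

+0.404 V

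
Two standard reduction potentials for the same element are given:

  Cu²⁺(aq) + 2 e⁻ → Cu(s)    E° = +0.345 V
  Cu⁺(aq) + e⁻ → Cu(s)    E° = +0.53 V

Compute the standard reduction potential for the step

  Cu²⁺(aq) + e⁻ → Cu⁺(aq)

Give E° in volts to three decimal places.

Sequential free energies add, so n₃E°₃ = n₁E°₁ + n₂E°₂.
With n₃ = 2, and the known step contributing 1×(+0.53) V, the unknown satisfies 1·E° = 2×(+0.345) − 1×(+0.53) = +0.160.
E° = +0.160 / 1 = +0.160 V.

+0.160 V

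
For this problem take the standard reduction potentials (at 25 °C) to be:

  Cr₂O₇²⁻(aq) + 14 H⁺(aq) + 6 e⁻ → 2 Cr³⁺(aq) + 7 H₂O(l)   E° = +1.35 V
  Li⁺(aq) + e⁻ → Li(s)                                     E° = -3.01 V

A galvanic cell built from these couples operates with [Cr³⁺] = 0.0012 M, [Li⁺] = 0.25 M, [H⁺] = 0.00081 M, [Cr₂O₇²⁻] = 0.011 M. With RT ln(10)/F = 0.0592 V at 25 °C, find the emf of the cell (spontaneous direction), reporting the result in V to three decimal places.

+4.007 V

Cr₂O₇²⁻/Cr³⁺ is the cathode (higher E°), Li⁺/Li the anode: E°cell = +1.35 − (-3.01) = +4.36 V, n = 6.
Overall: Cr₂O₇²⁻(aq) + 14 H⁺(aq) + 6 Li(s) → 2 Cr³⁺(aq) + 7 H₂O(l) + 6 Li⁺(aq)
Q = [Cr³⁺]^2·[Li⁺]^6 / ([Cr₂O₇²⁻]·[H⁺]^14); log Q = 35.786.
E = E° − (0.0592/n) log Q = +4.36 − (0.0592/6)(35.786) = +4.007 V.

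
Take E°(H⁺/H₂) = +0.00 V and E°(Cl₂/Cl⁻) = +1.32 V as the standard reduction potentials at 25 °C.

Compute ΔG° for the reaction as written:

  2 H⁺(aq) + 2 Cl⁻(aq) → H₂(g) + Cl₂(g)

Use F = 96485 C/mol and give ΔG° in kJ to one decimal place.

+254.7 kJ

As written, H⁺/H₂ is reduced (cathode) and Cl₂/Cl⁻ is oxidised (anode), so E°cell = (+0.00) − (+1.32) = -1.32 V.
Balancing electrons gives n = 2.
ΔG° = −nFE° = −(2)(96485)(-1.32) = 254,720 J = +254.7 kJ.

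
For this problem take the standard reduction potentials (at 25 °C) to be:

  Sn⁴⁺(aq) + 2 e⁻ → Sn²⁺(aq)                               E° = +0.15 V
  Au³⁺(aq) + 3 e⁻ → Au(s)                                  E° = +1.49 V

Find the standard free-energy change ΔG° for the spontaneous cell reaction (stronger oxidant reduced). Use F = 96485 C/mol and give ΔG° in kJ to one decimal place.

-775.7 kJ

Au³⁺/Au (E° = +1.49 V) is the cathode; Sn⁴⁺/Sn²⁺ (E° = +0.15 V) is the anode, so E°cell = +1.34 V.
Balancing electrons gives n = 6 (lcm of 3 and 2).
ΔG° = −nFE° = −(6)(96485)(+1.34) = -775,739 J = -775.7 kJ.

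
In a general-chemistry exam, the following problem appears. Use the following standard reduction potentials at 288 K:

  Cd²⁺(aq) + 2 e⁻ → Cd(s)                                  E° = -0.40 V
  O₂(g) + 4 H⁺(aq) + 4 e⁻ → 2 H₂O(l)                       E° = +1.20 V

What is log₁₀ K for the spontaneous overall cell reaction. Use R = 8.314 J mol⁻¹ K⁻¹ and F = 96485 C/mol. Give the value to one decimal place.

Cathode: O₂/H₂O; anode: Cd²⁺/Cd. E°cell = (+1.20) − (-0.40) = +1.60 V, with n = 4.
ΔG° = −nFE° = −RT ln K, so ln K = nFE°/(RT) = (4)(96485)(+1.60) / ((8.314)(288)) = 257.892.
log₁₀ K = 257.892 / ln 10 = 112.0.

112.0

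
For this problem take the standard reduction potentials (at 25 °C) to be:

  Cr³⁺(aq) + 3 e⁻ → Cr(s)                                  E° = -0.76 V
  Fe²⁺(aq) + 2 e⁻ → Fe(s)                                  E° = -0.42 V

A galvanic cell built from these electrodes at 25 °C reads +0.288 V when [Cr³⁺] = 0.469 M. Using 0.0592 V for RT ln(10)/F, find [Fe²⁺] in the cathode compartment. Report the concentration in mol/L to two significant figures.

0.011 M

Fe²⁺/Fe is the cathode, Cr³⁺/Cr the anode: E°cell = +0.34 V, n = 6.
Overall reaction: 3 Fe²⁺(aq) + 2 Cr(s) → 3 Fe(s) + 2 Cr³⁺(aq); Q = [Cr³⁺]^2/[Fe²⁺]^3.
From E = E° − (0.0592/n) log Q: log Q = (E° − E)·n/0.0592 = (+0.34 − (+0.288))·6/0.0592 = 5.2703.
So 3·log[Fe²⁺] = 2·log(0.469) − log Q = -0.6577 − (5.2703) = -5.9280; log[Fe²⁺] = -5.9280 / 3 = -1.9760; [Fe²⁺] = 10^(-1.9760) ≈ 0.011 M.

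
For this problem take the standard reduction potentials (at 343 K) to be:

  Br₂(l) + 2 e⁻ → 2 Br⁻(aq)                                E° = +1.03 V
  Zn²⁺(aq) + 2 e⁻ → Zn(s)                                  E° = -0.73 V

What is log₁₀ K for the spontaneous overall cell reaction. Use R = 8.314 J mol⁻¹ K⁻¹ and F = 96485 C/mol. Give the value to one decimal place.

Cathode: Br₂/Br⁻; anode: Zn²⁺/Zn. E°cell = (+1.03) − (-0.73) = +1.76 V, with n = 2.
ΔG° = −nFE° = −RT ln K, so ln K = nFE°/(RT) = (2)(96485)(+1.76) / ((8.314)(343)) = 119.096.
log₁₀ K = 119.096 / ln 10 = 51.7.

51.7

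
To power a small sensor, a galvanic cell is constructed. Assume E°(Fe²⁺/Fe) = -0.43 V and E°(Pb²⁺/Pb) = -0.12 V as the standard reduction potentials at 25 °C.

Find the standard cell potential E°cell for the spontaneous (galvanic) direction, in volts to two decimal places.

+0.31 V

The Pb²⁺/Pb couple has the higher reduction potential, so it is the cathode; Fe²⁺/Fe is oxidised at the anode.
E°cell = E°(cathode) − E°(anode) = (-0.12) − (-0.43) = +0.31 V.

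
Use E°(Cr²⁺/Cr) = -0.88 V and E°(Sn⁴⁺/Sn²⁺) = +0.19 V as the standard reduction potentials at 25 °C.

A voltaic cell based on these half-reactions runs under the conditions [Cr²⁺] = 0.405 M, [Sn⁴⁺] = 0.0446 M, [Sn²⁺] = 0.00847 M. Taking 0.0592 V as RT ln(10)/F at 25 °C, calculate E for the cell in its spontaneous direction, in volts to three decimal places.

+1.103 V

Sn⁴⁺/Sn²⁺ is the cathode (higher E°), Cr²⁺/Cr the anode: E°cell = +0.19 − (-0.88) = +1.07 V, n = 2.
Overall: Sn⁴⁺(aq) + Cr(s) → Sn²⁺(aq) + Cr²⁺(aq)
Q = [Sn²⁺]·[Cr²⁺] / ([Sn⁴⁺]); log Q = -1.114.
E = E° − (0.0592/n) log Q = +1.07 − (0.0592/2)(-1.114) = +1.103 V.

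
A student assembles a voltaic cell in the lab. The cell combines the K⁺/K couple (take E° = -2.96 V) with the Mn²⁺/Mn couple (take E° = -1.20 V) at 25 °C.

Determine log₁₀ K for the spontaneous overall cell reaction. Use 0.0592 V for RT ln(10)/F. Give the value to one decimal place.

59.5

Cathode: Mn²⁺/Mn; anode: K⁺/K. E°cell = +1.76 V, n = 2.
log K = nE°cell / 0.0592 = (2)(+1.76) / 0.0592 = 59.5.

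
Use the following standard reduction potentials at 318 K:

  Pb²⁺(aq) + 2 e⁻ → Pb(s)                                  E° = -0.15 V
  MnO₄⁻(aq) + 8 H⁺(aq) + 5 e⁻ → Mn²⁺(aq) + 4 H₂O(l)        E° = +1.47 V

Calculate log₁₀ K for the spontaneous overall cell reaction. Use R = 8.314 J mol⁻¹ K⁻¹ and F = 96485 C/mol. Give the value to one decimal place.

256.8

Cathode: MnO₄⁻/Mn²⁺; anode: Pb²⁺/Pb. E°cell = (+1.47) − (-0.15) = +1.62 V, with n = 10.
ΔG° = −nFE° = −RT ln K, so ln K = nFE°/(RT) = (10)(96485)(+1.62) / ((8.314)(318)) = 591.204.
log₁₀ K = 591.204 / ln 10 = 256.8.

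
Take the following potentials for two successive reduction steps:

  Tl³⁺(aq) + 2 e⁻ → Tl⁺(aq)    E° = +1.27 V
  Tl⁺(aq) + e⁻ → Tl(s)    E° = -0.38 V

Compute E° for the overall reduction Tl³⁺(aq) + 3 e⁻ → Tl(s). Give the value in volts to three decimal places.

+0.720 V

Adding the free-energy changes (−nFE°) of the two steps gives −n₃FE°₃ = −n₁FE°₁ − n₂FE°₂.
E°₃ = (2×+1.27 + 1×-0.38) / 3 = (+2.160) / 3 = +0.720 V.
E° values themselves are not directly additive — weighting by electron count is essential.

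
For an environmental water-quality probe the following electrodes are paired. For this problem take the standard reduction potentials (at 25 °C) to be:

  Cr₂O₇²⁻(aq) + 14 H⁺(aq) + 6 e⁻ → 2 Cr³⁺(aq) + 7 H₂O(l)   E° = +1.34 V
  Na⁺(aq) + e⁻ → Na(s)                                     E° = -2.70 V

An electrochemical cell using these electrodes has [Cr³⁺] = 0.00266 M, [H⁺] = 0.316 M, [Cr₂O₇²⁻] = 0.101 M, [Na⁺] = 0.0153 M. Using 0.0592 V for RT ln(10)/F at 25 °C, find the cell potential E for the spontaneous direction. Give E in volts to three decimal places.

+4.119 V

Cr₂O₇²⁻/Cr³⁺ is the cathode (higher E°), Na⁺/Na the anode: E°cell = +1.34 − (-2.70) = +4.04 V, n = 6.
Overall: Cr₂O₇²⁻(aq) + 14 H⁺(aq) + 6 Na(s) → 2 Cr³⁺(aq) + 7 H₂O(l) + 6 Na⁺(aq)
Q = [Cr³⁺]^2·[Na⁺]^6 / ([Cr₂O₇²⁻]·[H⁺]^14); log Q = -8.042.
E = E° − (0.0592/n) log Q = +4.04 − (0.0592/6)(-8.042) = +4.119 V.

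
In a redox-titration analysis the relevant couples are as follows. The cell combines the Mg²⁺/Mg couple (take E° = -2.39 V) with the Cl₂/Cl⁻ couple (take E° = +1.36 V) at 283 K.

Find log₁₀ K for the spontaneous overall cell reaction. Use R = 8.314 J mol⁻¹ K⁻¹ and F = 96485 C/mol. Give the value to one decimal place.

133.6

Cathode: Cl₂/Cl⁻; anode: Mg²⁺/Mg. E°cell = (+1.36) − (-2.39) = +3.75 V, with n = 2.
ΔG° = −nFE° = −RT ln K, so ln K = nFE°/(RT) = (2)(96485)(+3.75) / ((8.314)(283)) = 307.556.
log₁₀ K = 307.556 / ln 10 = 133.6.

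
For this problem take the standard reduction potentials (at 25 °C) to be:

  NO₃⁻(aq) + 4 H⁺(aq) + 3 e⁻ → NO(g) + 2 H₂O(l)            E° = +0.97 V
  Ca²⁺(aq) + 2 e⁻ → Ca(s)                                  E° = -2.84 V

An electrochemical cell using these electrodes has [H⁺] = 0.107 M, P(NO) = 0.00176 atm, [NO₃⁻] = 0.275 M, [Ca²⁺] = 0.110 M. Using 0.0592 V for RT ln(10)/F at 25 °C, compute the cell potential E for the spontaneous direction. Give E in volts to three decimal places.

+3.805 V

NO₃⁻/NO is the cathode (higher E°), Ca²⁺/Ca the anode: E°cell = +0.97 − (-2.84) = +3.81 V, n = 6.
Overall: 2 NO₃⁻(aq) + 8 H⁺(aq) + 3 Ca(s) → 2 NO(g) + 4 H₂O(l) + 3 Ca²⁺(aq)
Q = P(NO)^2·[Ca²⁺]^3 / ([NO₃⁻]^2·[H⁺]^8); log Q = 0.501.
E = E° − (0.0592/n) log Q = +3.81 − (0.0592/6)(0.501) = +3.805 V.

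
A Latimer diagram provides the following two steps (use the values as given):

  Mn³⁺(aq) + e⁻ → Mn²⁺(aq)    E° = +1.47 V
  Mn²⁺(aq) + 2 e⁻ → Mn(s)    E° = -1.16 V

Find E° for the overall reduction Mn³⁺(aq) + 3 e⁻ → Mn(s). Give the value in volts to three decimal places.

-0.283 V

Standard free energies of sequential steps add: ΔG°₃ = ΔG°₁ + ΔG°₂, so n₃E°₃ = n₁E°₁ + n₂E°₂.
E°₃ = (1×+1.47 + 2×-1.16) / 3 = (-0.850) / 3 = -0.283 V.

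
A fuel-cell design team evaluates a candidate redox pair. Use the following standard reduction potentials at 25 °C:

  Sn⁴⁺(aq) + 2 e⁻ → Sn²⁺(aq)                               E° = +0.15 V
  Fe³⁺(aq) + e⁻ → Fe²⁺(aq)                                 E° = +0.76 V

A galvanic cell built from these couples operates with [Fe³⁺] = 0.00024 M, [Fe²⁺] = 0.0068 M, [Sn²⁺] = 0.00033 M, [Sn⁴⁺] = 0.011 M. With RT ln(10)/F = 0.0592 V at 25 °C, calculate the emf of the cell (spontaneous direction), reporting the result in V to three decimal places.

+0.479 V

Fe³⁺/Fe²⁺ is the cathode (higher E°), Sn⁴⁺/Sn²⁺ the anode: E°cell = +0.76 − (+0.15) = +0.61 V, n = 2.
Overall: 2 Fe³⁺(aq) + Sn²⁺(aq) → 2 Fe²⁺(aq) + Sn⁴⁺(aq)
Q = [Fe²⁺]^2·[Sn⁴⁺] / ([Fe³⁺]^2·[Sn²⁺]); log Q = 4.427.
E = E° − (0.0592/n) log Q = +0.61 − (0.0592/2)(4.427) = +0.479 V.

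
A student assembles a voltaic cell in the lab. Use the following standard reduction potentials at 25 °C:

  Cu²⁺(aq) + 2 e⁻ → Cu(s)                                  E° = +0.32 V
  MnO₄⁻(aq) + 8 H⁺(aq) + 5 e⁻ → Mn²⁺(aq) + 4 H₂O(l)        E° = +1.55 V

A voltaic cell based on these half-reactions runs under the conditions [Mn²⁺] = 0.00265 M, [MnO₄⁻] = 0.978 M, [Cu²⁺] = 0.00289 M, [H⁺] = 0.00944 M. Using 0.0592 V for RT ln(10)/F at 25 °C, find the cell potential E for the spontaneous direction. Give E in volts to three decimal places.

MnO₄⁻/Mn²⁺ is the cathode (higher E°), Cu²⁺/Cu the anode: E°cell = +1.55 − (+0.32) = +1.23 V, n = 10.
Overall: 2 MnO₄⁻(aq) + 16 H⁺(aq) + 5 Cu(s) → 2 Mn²⁺(aq) + 8 H₂O(l) + 5 Cu²⁺(aq)
Q = [Mn²⁺]^2·[Cu²⁺]^5 / ([MnO₄⁻]^2·[H⁺]^16); log Q = 14.571.
E = E° − (0.0592/n) log Q = +1.23 − (0.0592/10)(14.571) = +1.144 V.

+1.144 V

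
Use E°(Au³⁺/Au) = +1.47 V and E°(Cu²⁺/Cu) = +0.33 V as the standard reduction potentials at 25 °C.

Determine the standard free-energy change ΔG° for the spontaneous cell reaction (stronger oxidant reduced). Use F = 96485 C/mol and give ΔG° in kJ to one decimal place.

-660.0 kJ

Au³⁺/Au (E° = +1.47 V) is the cathode; Cu²⁺/Cu (E° = +0.33 V) is the anode, so E°cell = +1.14 V.
Balancing electrons gives n = 6 (lcm of 3 and 2).
ΔG° = −nFE° = −(6)(96485)(+1.14) = -659,957 J = -660.0 kJ.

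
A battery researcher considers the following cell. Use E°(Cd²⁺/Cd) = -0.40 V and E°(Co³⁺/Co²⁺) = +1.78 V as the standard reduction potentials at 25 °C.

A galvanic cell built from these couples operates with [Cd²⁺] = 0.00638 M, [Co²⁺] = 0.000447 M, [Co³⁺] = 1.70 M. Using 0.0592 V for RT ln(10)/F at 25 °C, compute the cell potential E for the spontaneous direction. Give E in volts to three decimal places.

Co³⁺/Co²⁺ is the cathode (higher E°), Cd²⁺/Cd the anode: E°cell = +1.78 − (-0.40) = +2.18 V, n = 2.
Overall: 2 Co³⁺(aq) + Cd(s) → 2 Co²⁺(aq) + Cd²⁺(aq)
Q = [Co²⁺]^2·[Cd²⁺] / ([Co³⁺]^2); log Q = -9.355.
E = E° − (0.0592/n) log Q = +2.18 − (0.0592/2)(-9.355) = +2.457 V.

+2.457 V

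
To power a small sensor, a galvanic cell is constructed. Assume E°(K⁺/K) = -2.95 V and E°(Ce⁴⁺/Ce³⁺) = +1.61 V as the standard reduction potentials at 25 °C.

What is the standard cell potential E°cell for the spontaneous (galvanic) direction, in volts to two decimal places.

+4.56 V

The Ce⁴⁺/Ce³⁺ couple has the higher reduction potential, so it is the cathode; K⁺/K is oxidised at the anode.
E°cell = E°(cathode) − E°(anode) = (+1.61) − (-2.95) = +4.56 V.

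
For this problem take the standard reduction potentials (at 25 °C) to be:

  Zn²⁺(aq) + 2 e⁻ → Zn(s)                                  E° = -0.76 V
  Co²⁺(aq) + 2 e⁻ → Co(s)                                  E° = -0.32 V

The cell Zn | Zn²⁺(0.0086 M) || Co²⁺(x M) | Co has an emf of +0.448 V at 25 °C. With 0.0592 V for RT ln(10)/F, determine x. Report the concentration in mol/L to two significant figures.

Co²⁺/Co is the cathode, Zn²⁺/Zn the anode: E°cell = +0.44 V, n = 2.
Overall reaction: Co²⁺(aq) + Zn(s) → Co(s) + Zn²⁺(aq); Q = [Zn²⁺]^1/[Co²⁺]^1.
From E = E° − (0.0592/n) log Q: log Q = (E° − E)·n/0.0592 = (+0.44 − (+0.448))·2/0.0592 = -0.2703.
So 1·log[Co²⁺] = 1·log(0.0086) − log Q = -2.0655 − (-0.2703) = -1.7952; [Co²⁺] = 10^(-1.7952) ≈ 0.016 M.

0.016 M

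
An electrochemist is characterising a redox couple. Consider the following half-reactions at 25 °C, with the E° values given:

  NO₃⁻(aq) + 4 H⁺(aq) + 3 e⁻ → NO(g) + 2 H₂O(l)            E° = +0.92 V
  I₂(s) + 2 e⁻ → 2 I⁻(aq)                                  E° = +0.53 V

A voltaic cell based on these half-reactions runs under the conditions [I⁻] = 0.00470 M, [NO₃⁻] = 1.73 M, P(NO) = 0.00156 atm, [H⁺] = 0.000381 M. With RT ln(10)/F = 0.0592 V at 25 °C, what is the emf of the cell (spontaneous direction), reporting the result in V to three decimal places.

NO₃⁻/NO is the cathode (higher E°), I₂/I⁻ the anode: E°cell = +0.92 − (+0.53) = +0.39 V, n = 6.
Overall: 2 NO₃⁻(aq) + 8 H⁺(aq) + 6 I⁻(aq) → 2 NO(g) + 4 H₂O(l) + 3 I₂(s)
Q = P(NO)^2 / ([NO₃⁻]^2·[H⁺]^8·[I⁻]^6); log Q = 35.230.
E = E° − (0.0592/n) log Q = +0.39 − (0.0592/6)(35.230) = +0.042 V.

+0.042 V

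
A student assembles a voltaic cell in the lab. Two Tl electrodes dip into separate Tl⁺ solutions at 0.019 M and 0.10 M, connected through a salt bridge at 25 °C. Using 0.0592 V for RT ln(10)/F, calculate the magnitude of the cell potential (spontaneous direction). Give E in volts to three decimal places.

For a concentration cell E°cell = 0. The 0.10 M side is the cathode (reduction is favoured where [Tl⁺] is higher).
With n = 1, E = −(0.0592/1) log([Tl⁺]ₐₙ/[Tl⁺]꜀ₐₜ) = −(0.0592/1) log(0.019/0.1) = −(0.0592/1)(-0.721) = +0.043 V.

+0.043 V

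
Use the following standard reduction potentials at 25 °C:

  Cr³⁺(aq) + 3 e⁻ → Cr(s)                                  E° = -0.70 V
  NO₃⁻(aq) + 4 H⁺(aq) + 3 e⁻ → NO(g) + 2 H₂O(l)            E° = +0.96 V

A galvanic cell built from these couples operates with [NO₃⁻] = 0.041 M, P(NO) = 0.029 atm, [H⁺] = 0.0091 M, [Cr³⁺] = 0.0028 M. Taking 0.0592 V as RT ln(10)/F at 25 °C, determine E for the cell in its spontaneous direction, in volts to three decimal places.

NO₃⁻/NO is the cathode (higher E°), Cr³⁺/Cr the anode: E°cell = +0.96 − (-0.70) = +1.66 V, n = 3.
Overall: NO₃⁻(aq) + 4 H⁺(aq) + Cr(s) → NO(g) + 2 H₂O(l) + Cr³⁺(aq)
Q = P(NO)·[Cr³⁺] / ([NO₃⁻]·[H⁺]^4); log Q = 5.461.
E = E° − (0.0592/n) log Q = +1.66 − (0.0592/3)(5.461) = +1.552 V.

+1.552 V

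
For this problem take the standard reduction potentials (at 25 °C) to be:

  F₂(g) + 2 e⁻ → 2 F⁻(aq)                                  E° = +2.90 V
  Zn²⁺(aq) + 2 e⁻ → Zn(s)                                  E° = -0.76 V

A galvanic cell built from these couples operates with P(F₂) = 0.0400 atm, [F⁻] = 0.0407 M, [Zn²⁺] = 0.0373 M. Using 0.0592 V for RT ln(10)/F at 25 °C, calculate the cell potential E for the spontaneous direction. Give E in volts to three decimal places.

F₂/F⁻ is the cathode (higher E°), Zn²⁺/Zn the anode: E°cell = +2.90 − (-0.76) = +3.66 V, n = 2.
Overall: F₂(g) + Zn(s) → 2 F⁻(aq) + Zn²⁺(aq)
Q = [F⁻]^2·[Zn²⁺] / (P(F₂)); log Q = -2.811.
E = E° − (0.0592/n) log Q = +3.66 − (0.0592/2)(-2.811) = +3.743 V.

+3.743 V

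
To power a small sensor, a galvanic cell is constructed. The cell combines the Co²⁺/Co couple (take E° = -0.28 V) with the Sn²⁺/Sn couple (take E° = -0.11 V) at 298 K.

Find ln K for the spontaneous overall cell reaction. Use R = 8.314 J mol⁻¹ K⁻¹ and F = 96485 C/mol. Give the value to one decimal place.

Cathode: Sn²⁺/Sn; anode: Co²⁺/Co. E°cell = (-0.11) − (-0.28) = +0.17 V, with n = 2.
ΔG° = −nFE° = −RT ln K, so ln K = nFE°/(RT) = (2)(96485)(+0.17) / ((8.314)(298)) = 13.241.

13.2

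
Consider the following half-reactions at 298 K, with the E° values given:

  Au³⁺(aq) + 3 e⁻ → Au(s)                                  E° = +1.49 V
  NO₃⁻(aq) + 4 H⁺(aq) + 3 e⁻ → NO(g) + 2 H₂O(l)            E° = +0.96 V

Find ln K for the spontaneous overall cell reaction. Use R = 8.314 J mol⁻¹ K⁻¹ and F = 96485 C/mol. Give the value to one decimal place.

61.9

Cathode: Au³⁺/Au; anode: NO₃⁻/NO. E°cell = (+1.49) − (+0.96) = +0.53 V, with n = 3.
ΔG° = −nFE° = −RT ln K, so ln K = nFE°/(RT) = (3)(96485)(+0.53) / ((8.314)(298)) = 61.920.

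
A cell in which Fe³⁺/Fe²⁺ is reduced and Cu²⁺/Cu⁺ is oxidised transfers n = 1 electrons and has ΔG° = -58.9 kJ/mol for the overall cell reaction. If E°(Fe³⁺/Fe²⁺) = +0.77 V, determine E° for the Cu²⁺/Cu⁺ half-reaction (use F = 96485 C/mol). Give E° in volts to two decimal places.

E°cell = −ΔG°/(nF) = −(-58.9×10³)/((1)(96485)) = +0.610 V.
Since Fe³⁺/Fe²⁺ is the cathode and Cu²⁺/Cu⁺ the anode, E°cell = E°(Fe³⁺/Fe²⁺) − E°(Cu²⁺/Cu⁺).
So E°(Cu²⁺/Cu⁺) = E°(Fe³⁺/Fe²⁺) − E°cell = (+0.77) − (+0.610) = +0.16 V.

+0.16 V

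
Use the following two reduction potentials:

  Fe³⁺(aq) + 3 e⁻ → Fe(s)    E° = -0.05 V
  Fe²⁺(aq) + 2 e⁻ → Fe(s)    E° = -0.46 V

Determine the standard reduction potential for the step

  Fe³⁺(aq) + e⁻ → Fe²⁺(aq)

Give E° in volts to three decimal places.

+0.770 V

Sequential free energies add, so n₃E°₃ = n₁E°₁ + n₂E°₂.
With n₃ = 3, and the known step contributing 2×(-0.46) V, the unknown satisfies 1·E° = 3×(-0.05) − 2×(-0.46) = +0.770.
E° = +0.770 / 1 = +0.770 V.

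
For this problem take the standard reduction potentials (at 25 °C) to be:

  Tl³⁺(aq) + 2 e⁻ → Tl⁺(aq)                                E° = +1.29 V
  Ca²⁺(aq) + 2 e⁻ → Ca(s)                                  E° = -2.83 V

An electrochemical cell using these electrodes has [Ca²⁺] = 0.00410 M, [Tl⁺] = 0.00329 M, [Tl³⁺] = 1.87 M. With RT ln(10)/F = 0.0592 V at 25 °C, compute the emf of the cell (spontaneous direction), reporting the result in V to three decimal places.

Tl³⁺/Tl⁺ is the cathode (higher E°), Ca²⁺/Ca the anode: E°cell = +1.29 − (-2.83) = +4.12 V, n = 2.
Overall: Tl³⁺(aq) + Ca(s) → Tl⁺(aq) + Ca²⁺(aq)
Q = [Tl⁺]·[Ca²⁺] / ([Tl³⁺]); log Q = -5.142.
E = E° − (0.0592/n) log Q = +4.12 − (0.0592/2)(-5.142) = +4.272 V.

+4.272 V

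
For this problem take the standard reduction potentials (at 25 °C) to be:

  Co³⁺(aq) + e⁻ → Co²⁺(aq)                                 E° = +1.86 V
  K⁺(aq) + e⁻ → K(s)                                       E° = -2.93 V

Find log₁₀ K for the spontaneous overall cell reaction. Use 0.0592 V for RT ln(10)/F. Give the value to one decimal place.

80.9

Cathode: Co³⁺/Co²⁺; anode: K⁺/K. E°cell = +4.79 V, n = 1.
log K = nE°cell / 0.0592 = (1)(+4.79) / 0.0592 = 80.9.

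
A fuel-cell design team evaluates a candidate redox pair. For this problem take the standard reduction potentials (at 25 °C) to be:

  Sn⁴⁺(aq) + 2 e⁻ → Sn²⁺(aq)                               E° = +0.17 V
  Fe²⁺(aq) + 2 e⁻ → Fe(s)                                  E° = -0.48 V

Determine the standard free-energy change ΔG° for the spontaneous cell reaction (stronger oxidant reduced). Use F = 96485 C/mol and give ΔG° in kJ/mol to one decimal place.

Sn⁴⁺/Sn²⁺ (E° = +0.17 V) is the cathode; Fe²⁺/Fe (E° = -0.48 V) is the anode, so E°cell = +0.65 V.
Balancing electrons gives n = 2 (lcm of 2 and 2).
ΔG° = −nFE° = −(2)(96485)(+0.65) = -125,430 J = -125.4 kJ/mol.

-125.4 kJ/mol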